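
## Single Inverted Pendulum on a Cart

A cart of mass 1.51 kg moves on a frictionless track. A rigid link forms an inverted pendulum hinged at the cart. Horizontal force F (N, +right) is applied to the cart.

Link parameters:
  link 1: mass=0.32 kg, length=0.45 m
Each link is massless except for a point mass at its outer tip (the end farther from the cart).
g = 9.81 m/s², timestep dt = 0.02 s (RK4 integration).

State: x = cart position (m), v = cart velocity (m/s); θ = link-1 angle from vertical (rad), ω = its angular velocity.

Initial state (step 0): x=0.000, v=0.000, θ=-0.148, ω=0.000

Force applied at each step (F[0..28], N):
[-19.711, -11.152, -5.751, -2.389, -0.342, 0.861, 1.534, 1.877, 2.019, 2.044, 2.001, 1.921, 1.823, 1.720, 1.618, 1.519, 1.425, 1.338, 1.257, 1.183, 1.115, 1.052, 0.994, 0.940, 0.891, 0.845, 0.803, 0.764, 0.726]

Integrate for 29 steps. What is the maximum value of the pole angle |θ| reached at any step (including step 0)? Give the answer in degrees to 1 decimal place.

Answer: 8.5°

Derivation:
apply F[0]=-19.711 → step 1: x=-0.003, v=-0.254, θ=-0.143, ω=0.495
apply F[1]=-11.152 → step 2: x=-0.009, v=-0.396, θ=-0.131, ω=0.747
apply F[2]=-5.751 → step 3: x=-0.018, v=-0.467, θ=-0.115, ω=0.850
apply F[3]=-2.389 → step 4: x=-0.027, v=-0.494, θ=-0.098, ω=0.864
apply F[4]=-0.342 → step 5: x=-0.037, v=-0.495, θ=-0.081, ω=0.828
apply F[5]=+0.861 → step 6: x=-0.047, v=-0.481, θ=-0.065, ω=0.764
apply F[6]=+1.534 → step 7: x=-0.056, v=-0.458, θ=-0.050, ω=0.689
apply F[7]=+1.877 → step 8: x=-0.065, v=-0.431, θ=-0.037, ω=0.611
apply F[8]=+2.019 → step 9: x=-0.074, v=-0.403, θ=-0.026, ω=0.535
apply F[9]=+2.044 → step 10: x=-0.081, v=-0.375, θ=-0.016, ω=0.464
apply F[10]=+2.001 → step 11: x=-0.089, v=-0.348, θ=-0.007, ω=0.399
apply F[11]=+1.921 → step 12: x=-0.095, v=-0.323, θ=0.000, ω=0.341
apply F[12]=+1.823 → step 13: x=-0.101, v=-0.299, θ=0.006, ω=0.289
apply F[13]=+1.720 → step 14: x=-0.107, v=-0.276, θ=0.012, ω=0.243
apply F[14]=+1.618 → step 15: x=-0.113, v=-0.256, θ=0.016, ω=0.203
apply F[15]=+1.519 → step 16: x=-0.117, v=-0.236, θ=0.020, ω=0.168
apply F[16]=+1.425 → step 17: x=-0.122, v=-0.218, θ=0.023, ω=0.137
apply F[17]=+1.338 → step 18: x=-0.126, v=-0.202, θ=0.025, ω=0.111
apply F[18]=+1.257 → step 19: x=-0.130, v=-0.186, θ=0.027, ω=0.088
apply F[19]=+1.183 → step 20: x=-0.134, v=-0.172, θ=0.029, ω=0.068
apply F[20]=+1.115 → step 21: x=-0.137, v=-0.158, θ=0.030, ω=0.051
apply F[21]=+1.052 → step 22: x=-0.140, v=-0.145, θ=0.031, ω=0.036
apply F[22]=+0.994 → step 23: x=-0.143, v=-0.133, θ=0.032, ω=0.023
apply F[23]=+0.940 → step 24: x=-0.145, v=-0.122, θ=0.032, ω=0.013
apply F[24]=+0.891 → step 25: x=-0.148, v=-0.112, θ=0.032, ω=0.003
apply F[25]=+0.845 → step 26: x=-0.150, v=-0.102, θ=0.032, ω=-0.005
apply F[26]=+0.803 → step 27: x=-0.152, v=-0.093, θ=0.032, ω=-0.011
apply F[27]=+0.764 → step 28: x=-0.154, v=-0.084, θ=0.032, ω=-0.017
apply F[28]=+0.726 → step 29: x=-0.155, v=-0.076, θ=0.031, ω=-0.022
Max |angle| over trajectory = 0.148 rad = 8.5°.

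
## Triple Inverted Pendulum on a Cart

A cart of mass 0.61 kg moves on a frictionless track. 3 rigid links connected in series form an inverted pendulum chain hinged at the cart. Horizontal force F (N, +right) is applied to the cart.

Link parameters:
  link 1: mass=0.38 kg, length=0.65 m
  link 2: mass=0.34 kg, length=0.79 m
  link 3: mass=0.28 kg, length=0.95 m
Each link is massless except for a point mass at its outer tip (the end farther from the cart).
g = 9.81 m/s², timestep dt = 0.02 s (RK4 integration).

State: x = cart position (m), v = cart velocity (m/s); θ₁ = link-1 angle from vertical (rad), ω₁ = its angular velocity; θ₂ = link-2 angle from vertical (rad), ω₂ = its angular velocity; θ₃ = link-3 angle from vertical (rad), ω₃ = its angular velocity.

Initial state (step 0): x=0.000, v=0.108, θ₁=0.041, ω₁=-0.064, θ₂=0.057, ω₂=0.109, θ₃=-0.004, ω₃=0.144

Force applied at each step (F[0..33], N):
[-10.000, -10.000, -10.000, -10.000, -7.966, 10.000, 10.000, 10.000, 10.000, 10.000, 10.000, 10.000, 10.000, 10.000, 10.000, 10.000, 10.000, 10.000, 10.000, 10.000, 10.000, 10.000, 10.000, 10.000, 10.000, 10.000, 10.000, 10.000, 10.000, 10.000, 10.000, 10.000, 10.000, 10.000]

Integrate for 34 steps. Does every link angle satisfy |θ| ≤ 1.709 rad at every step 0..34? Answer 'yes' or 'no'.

Answer: yes

Derivation:
apply F[0]=-10.000 → step 1: x=-0.001, v=-0.232, θ₁=0.045, ω₁=0.465, θ₂=0.059, ω₂=0.130, θ₃=-0.001, ω₃=0.123
apply F[1]=-10.000 → step 2: x=-0.009, v=-0.575, θ₁=0.060, ω₁=1.002, θ₂=0.062, ω₂=0.146, θ₃=0.001, ω₃=0.103
apply F[2]=-10.000 → step 3: x=-0.024, v=-0.920, θ₁=0.085, ω₁=1.556, θ₂=0.065, ω₂=0.152, θ₃=0.003, ω₃=0.086
apply F[3]=-10.000 → step 4: x=-0.046, v=-1.267, θ₁=0.122, ω₁=2.128, θ₂=0.068, ω₂=0.146, θ₃=0.004, ω₃=0.072
apply F[4]=-7.966 → step 5: x=-0.074, v=-1.546, θ₁=0.169, ω₁=2.611, θ₂=0.071, ω₂=0.132, θ₃=0.006, ω₃=0.062
apply F[5]=+10.000 → step 6: x=-0.102, v=-1.270, θ₁=0.218, ω₁=2.303, θ₂=0.073, ω₂=0.077, θ₃=0.007, ω₃=0.042
apply F[6]=+10.000 → step 7: x=-0.125, v=-1.013, θ₁=0.262, ω₁=2.065, θ₂=0.074, ω₂=-0.012, θ₃=0.007, ω₃=0.019
apply F[7]=+10.000 → step 8: x=-0.143, v=-0.772, θ₁=0.301, ω₁=1.890, θ₂=0.072, ω₂=-0.131, θ₃=0.007, ω₃=-0.005
apply F[8]=+10.000 → step 9: x=-0.156, v=-0.545, θ₁=0.338, ω₁=1.769, θ₂=0.068, ω₂=-0.278, θ₃=0.007, ω₃=-0.028
apply F[9]=+10.000 → step 10: x=-0.165, v=-0.327, θ₁=0.372, ω₁=1.693, θ₂=0.061, ω₂=-0.451, θ₃=0.006, ω₃=-0.048
apply F[10]=+10.000 → step 11: x=-0.169, v=-0.117, θ₁=0.406, ω₁=1.653, θ₂=0.050, ω₂=-0.648, θ₃=0.005, ω₃=-0.065
apply F[11]=+10.000 → step 12: x=-0.170, v=0.089, θ₁=0.439, ω₁=1.642, θ₂=0.035, ω₂=-0.866, θ₃=0.004, ω₃=-0.077
apply F[12]=+10.000 → step 13: x=-0.166, v=0.292, θ₁=0.472, ω₁=1.651, θ₂=0.015, ω₂=-1.102, θ₃=0.002, ω₃=-0.084
apply F[13]=+10.000 → step 14: x=-0.158, v=0.495, θ₁=0.505, ω₁=1.674, θ₂=-0.009, ω₂=-1.353, θ₃=0.001, ω₃=-0.085
apply F[14]=+10.000 → step 15: x=-0.146, v=0.700, θ₁=0.539, ω₁=1.701, θ₂=-0.039, ω₂=-1.615, θ₃=-0.001, ω₃=-0.080
apply F[15]=+10.000 → step 16: x=-0.130, v=0.908, θ₁=0.573, ω₁=1.725, θ₂=-0.074, ω₂=-1.886, θ₃=-0.003, ω₃=-0.070
apply F[16]=+10.000 → step 17: x=-0.110, v=1.120, θ₁=0.608, ω₁=1.740, θ₂=-0.114, ω₂=-2.161, θ₃=-0.004, ω₃=-0.057
apply F[17]=+10.000 → step 18: x=-0.085, v=1.335, θ₁=0.642, ω₁=1.739, θ₂=-0.160, ω₂=-2.437, θ₃=-0.005, ω₃=-0.044
apply F[18]=+10.000 → step 19: x=-0.056, v=1.554, θ₁=0.677, ω₁=1.717, θ₂=-0.212, ω₂=-2.712, θ₃=-0.006, ω₃=-0.033
apply F[19]=+10.000 → step 20: x=-0.023, v=1.776, θ₁=0.711, ω₁=1.670, θ₂=-0.269, ω₂=-2.986, θ₃=-0.006, ω₃=-0.028
apply F[20]=+10.000 → step 21: x=0.015, v=1.999, θ₁=0.744, ω₁=1.596, θ₂=-0.331, ω₂=-3.257, θ₃=-0.007, ω₃=-0.033
apply F[21]=+10.000 → step 22: x=0.057, v=2.222, θ₁=0.775, ω₁=1.492, θ₂=-0.399, ω₂=-3.527, θ₃=-0.008, ω₃=-0.052
apply F[22]=+10.000 → step 23: x=0.104, v=2.442, θ₁=0.803, ω₁=1.357, θ₂=-0.472, ω₂=-3.798, θ₃=-0.009, ω₃=-0.089
apply F[23]=+10.000 → step 24: x=0.155, v=2.659, θ₁=0.829, ω₁=1.188, θ₂=-0.551, ω₂=-4.070, θ₃=-0.011, ω₃=-0.150
apply F[24]=+10.000 → step 25: x=0.210, v=2.869, θ₁=0.850, ω₁=0.985, θ₂=-0.635, ω₂=-4.346, θ₃=-0.015, ω₃=-0.240
apply F[25]=+10.000 → step 26: x=0.270, v=3.072, θ₁=0.868, ω₁=0.746, θ₂=-0.725, ω₂=-4.629, θ₃=-0.021, ω₃=-0.364
apply F[26]=+10.000 → step 27: x=0.333, v=3.264, θ₁=0.880, ω₁=0.470, θ₂=-0.820, ω₂=-4.920, θ₃=-0.030, ω₃=-0.530
apply F[27]=+10.000 → step 28: x=0.400, v=3.444, θ₁=0.886, ω₁=0.156, θ₂=-0.922, ω₂=-5.221, θ₃=-0.043, ω₃=-0.745
apply F[28]=+10.000 → step 29: x=0.471, v=3.610, θ₁=0.886, ω₁=-0.195, θ₂=-1.029, ω₂=-5.532, θ₃=-0.060, ω₃=-1.015
apply F[29]=+10.000 → step 30: x=0.544, v=3.760, θ₁=0.878, ω₁=-0.583, θ₂=-1.143, ω₂=-5.854, θ₃=-0.084, ω₃=-1.350
apply F[30]=+10.000 → step 31: x=0.621, v=3.894, θ₁=0.863, ω₁=-1.004, θ₂=-1.263, ω₂=-6.182, θ₃=-0.115, ω₃=-1.755
apply F[31]=+10.000 → step 32: x=0.700, v=4.011, θ₁=0.838, ω₁=-1.454, θ₂=-1.390, ω₂=-6.513, θ₃=-0.155, ω₃=-2.239
apply F[32]=+10.000 → step 33: x=0.781, v=4.112, θ₁=0.804, ω₁=-1.926, θ₂=-1.524, ω₂=-6.836, θ₃=-0.205, ω₃=-2.805
apply F[33]=+10.000 → step 34: x=0.864, v=4.199, θ₁=0.761, ω₁=-2.410, θ₂=-1.664, ω₂=-7.138, θ₃=-0.267, ω₃=-3.455
Max |angle| over trajectory = 1.664 rad; bound = 1.709 → within bound.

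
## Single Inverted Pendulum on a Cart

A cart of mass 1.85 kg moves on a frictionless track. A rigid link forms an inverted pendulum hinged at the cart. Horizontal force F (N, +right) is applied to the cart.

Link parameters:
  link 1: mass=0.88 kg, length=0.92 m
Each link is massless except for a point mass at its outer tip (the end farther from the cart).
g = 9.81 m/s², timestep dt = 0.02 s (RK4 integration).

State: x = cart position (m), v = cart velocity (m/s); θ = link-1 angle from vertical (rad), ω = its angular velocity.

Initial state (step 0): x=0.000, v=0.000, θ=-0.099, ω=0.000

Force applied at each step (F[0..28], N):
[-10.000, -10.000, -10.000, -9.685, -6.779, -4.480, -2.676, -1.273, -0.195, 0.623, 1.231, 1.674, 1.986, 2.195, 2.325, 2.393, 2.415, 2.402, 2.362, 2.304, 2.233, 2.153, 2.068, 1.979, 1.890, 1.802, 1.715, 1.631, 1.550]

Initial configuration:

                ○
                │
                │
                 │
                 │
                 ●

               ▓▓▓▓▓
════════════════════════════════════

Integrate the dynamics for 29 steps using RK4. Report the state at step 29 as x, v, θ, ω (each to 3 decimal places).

Answer: x=-0.192, v=-0.123, θ=0.030, ω=0.015

Derivation:
apply F[0]=-10.000 → step 1: x=-0.001, v=-0.099, θ=-0.098, ω=0.086
apply F[1]=-10.000 → step 2: x=-0.004, v=-0.197, θ=-0.096, ω=0.172
apply F[2]=-10.000 → step 3: x=-0.009, v=-0.296, θ=-0.091, ω=0.259
apply F[3]=-9.685 → step 4: x=-0.016, v=-0.392, θ=-0.085, ω=0.344
apply F[4]=-6.779 → step 5: x=-0.024, v=-0.458, θ=-0.078, ω=0.398
apply F[5]=-4.480 → step 6: x=-0.034, v=-0.500, θ=-0.070, ω=0.427
apply F[6]=-2.676 → step 7: x=-0.044, v=-0.523, θ=-0.061, ω=0.438
apply F[7]=-1.273 → step 8: x=-0.055, v=-0.531, θ=-0.052, ω=0.435
apply F[8]=-0.195 → step 9: x=-0.065, v=-0.529, θ=-0.044, ω=0.423
apply F[9]=+0.623 → step 10: x=-0.076, v=-0.518, θ=-0.035, ω=0.403
apply F[10]=+1.231 → step 11: x=-0.086, v=-0.502, θ=-0.028, ω=0.379
apply F[11]=+1.674 → step 12: x=-0.096, v=-0.482, θ=-0.020, ω=0.352
apply F[12]=+1.986 → step 13: x=-0.105, v=-0.459, θ=-0.014, ω=0.323
apply F[13]=+2.195 → step 14: x=-0.114, v=-0.434, θ=-0.007, ω=0.294
apply F[14]=+2.325 → step 15: x=-0.122, v=-0.409, θ=-0.002, ω=0.265
apply F[15]=+2.393 → step 16: x=-0.130, v=-0.383, θ=0.003, ω=0.237
apply F[16]=+2.415 → step 17: x=-0.138, v=-0.357, θ=0.008, ω=0.211
apply F[17]=+2.402 → step 18: x=-0.145, v=-0.332, θ=0.012, ω=0.186
apply F[18]=+2.362 → step 19: x=-0.151, v=-0.308, θ=0.015, ω=0.162
apply F[19]=+2.304 → step 20: x=-0.157, v=-0.285, θ=0.018, ω=0.140
apply F[20]=+2.233 → step 21: x=-0.163, v=-0.262, θ=0.021, ω=0.120
apply F[21]=+2.153 → step 22: x=-0.168, v=-0.241, θ=0.023, ω=0.102
apply F[22]=+2.068 → step 23: x=-0.172, v=-0.221, θ=0.025, ω=0.085
apply F[23]=+1.979 → step 24: x=-0.176, v=-0.202, θ=0.026, ω=0.070
apply F[24]=+1.890 → step 25: x=-0.180, v=-0.184, θ=0.028, ω=0.056
apply F[25]=+1.802 → step 26: x=-0.184, v=-0.167, θ=0.029, ω=0.044
apply F[26]=+1.715 → step 27: x=-0.187, v=-0.152, θ=0.030, ω=0.033
apply F[27]=+1.631 → step 28: x=-0.190, v=-0.137, θ=0.030, ω=0.023
apply F[28]=+1.550 → step 29: x=-0.192, v=-0.123, θ=0.030, ω=0.015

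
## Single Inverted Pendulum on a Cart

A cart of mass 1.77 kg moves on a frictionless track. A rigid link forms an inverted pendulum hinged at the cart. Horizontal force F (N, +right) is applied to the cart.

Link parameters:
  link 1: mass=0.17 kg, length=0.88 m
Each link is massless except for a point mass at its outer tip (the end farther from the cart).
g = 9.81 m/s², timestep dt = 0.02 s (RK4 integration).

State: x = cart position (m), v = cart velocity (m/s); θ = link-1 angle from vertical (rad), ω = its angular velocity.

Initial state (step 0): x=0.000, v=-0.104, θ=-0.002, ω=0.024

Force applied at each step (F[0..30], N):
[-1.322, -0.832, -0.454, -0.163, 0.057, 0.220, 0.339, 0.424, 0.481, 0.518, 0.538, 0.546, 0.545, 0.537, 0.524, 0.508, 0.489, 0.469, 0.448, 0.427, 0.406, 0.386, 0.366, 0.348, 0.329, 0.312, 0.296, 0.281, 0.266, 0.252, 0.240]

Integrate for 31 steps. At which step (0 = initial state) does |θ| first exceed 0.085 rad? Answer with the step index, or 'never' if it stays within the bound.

apply F[0]=-1.322 → step 1: x=-0.002, v=-0.119, θ=-0.001, ω=0.041
apply F[1]=-0.832 → step 2: x=-0.005, v=-0.128, θ=-0.000, ω=0.051
apply F[2]=-0.454 → step 3: x=-0.007, v=-0.133, θ=0.001, ω=0.057
apply F[3]=-0.163 → step 4: x=-0.010, v=-0.135, θ=0.002, ω=0.059
apply F[4]=+0.057 → step 5: x=-0.013, v=-0.135, θ=0.003, ω=0.059
apply F[5]=+0.220 → step 6: x=-0.015, v=-0.132, θ=0.004, ω=0.057
apply F[6]=+0.339 → step 7: x=-0.018, v=-0.129, θ=0.005, ω=0.054
apply F[7]=+0.424 → step 8: x=-0.021, v=-0.124, θ=0.006, ω=0.050
apply F[8]=+0.481 → step 9: x=-0.023, v=-0.119, θ=0.007, ω=0.045
apply F[9]=+0.518 → step 10: x=-0.025, v=-0.113, θ=0.008, ω=0.041
apply F[10]=+0.538 → step 11: x=-0.027, v=-0.107, θ=0.009, ω=0.036
apply F[11]=+0.546 → step 12: x=-0.030, v=-0.101, θ=0.010, ω=0.031
apply F[12]=+0.545 → step 13: x=-0.031, v=-0.095, θ=0.010, ω=0.026
apply F[13]=+0.537 → step 14: x=-0.033, v=-0.089, θ=0.011, ω=0.022
apply F[14]=+0.524 → step 15: x=-0.035, v=-0.083, θ=0.011, ω=0.018
apply F[15]=+0.508 → step 16: x=-0.037, v=-0.078, θ=0.011, ω=0.014
apply F[16]=+0.489 → step 17: x=-0.038, v=-0.073, θ=0.012, ω=0.011
apply F[17]=+0.469 → step 18: x=-0.040, v=-0.067, θ=0.012, ω=0.008
apply F[18]=+0.448 → step 19: x=-0.041, v=-0.063, θ=0.012, ω=0.005
apply F[19]=+0.427 → step 20: x=-0.042, v=-0.058, θ=0.012, ω=0.002
apply F[20]=+0.406 → step 21: x=-0.043, v=-0.054, θ=0.012, ω=-0.000
apply F[21]=+0.386 → step 22: x=-0.044, v=-0.049, θ=0.012, ω=-0.002
apply F[22]=+0.366 → step 23: x=-0.045, v=-0.046, θ=0.012, ω=-0.004
apply F[23]=+0.348 → step 24: x=-0.046, v=-0.042, θ=0.012, ω=-0.006
apply F[24]=+0.329 → step 25: x=-0.047, v=-0.038, θ=0.012, ω=-0.007
apply F[25]=+0.312 → step 26: x=-0.048, v=-0.035, θ=0.012, ω=-0.008
apply F[26]=+0.296 → step 27: x=-0.048, v=-0.032, θ=0.011, ω=-0.009
apply F[27]=+0.281 → step 28: x=-0.049, v=-0.029, θ=0.011, ω=-0.010
apply F[28]=+0.266 → step 29: x=-0.049, v=-0.026, θ=0.011, ω=-0.011
apply F[29]=+0.252 → step 30: x=-0.050, v=-0.024, θ=0.011, ω=-0.011
apply F[30]=+0.240 → step 31: x=-0.050, v=-0.021, θ=0.010, ω=-0.012
max |θ| = 0.012 ≤ 0.085 over all 32 states.

Answer: never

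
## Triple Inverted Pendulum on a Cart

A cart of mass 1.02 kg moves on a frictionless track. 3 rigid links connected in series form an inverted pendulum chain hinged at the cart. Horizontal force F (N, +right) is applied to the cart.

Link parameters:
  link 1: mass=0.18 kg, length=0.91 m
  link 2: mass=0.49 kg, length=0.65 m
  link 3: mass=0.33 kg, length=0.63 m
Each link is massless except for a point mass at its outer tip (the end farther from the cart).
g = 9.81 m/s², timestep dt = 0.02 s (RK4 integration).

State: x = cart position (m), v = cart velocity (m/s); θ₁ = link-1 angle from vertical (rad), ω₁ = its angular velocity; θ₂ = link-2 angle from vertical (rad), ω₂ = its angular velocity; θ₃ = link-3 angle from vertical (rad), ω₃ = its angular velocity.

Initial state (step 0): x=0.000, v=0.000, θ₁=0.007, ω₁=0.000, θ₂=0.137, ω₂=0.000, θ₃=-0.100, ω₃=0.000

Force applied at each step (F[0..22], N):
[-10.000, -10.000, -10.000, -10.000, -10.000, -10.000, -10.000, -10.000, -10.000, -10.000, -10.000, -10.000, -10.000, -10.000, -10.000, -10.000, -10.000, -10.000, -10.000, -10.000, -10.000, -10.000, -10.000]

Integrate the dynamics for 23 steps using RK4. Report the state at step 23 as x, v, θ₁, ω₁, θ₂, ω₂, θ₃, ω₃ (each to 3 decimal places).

apply F[0]=-10.000 → step 1: x=-0.002, v=-0.197, θ₁=0.008, ω₁=0.106, θ₂=0.139, ω₂=0.236, θ₃=-0.101, ω₃=-0.108
apply F[1]=-10.000 → step 2: x=-0.008, v=-0.395, θ₁=0.011, ω₁=0.212, θ₂=0.146, ω₂=0.474, θ₃=-0.104, ω₃=-0.218
apply F[2]=-10.000 → step 3: x=-0.018, v=-0.593, θ₁=0.017, ω₁=0.320, θ₂=0.158, ω₂=0.713, θ₃=-0.110, ω₃=-0.329
apply F[3]=-10.000 → step 4: x=-0.032, v=-0.793, θ₁=0.024, ω₁=0.430, θ₂=0.175, ω₂=0.954, θ₃=-0.118, ω₃=-0.443
apply F[4]=-10.000 → step 5: x=-0.049, v=-0.993, θ₁=0.034, ω₁=0.545, θ₂=0.196, ω₂=1.195, θ₃=-0.128, ω₃=-0.558
apply F[5]=-10.000 → step 6: x=-0.071, v=-1.194, θ₁=0.046, ω₁=0.667, θ₂=0.223, ω₂=1.432, θ₃=-0.140, ω₃=-0.672
apply F[6]=-10.000 → step 7: x=-0.097, v=-1.397, θ₁=0.061, ω₁=0.798, θ₂=0.254, ω₂=1.661, θ₃=-0.154, ω₃=-0.782
apply F[7]=-10.000 → step 8: x=-0.127, v=-1.600, θ₁=0.078, ω₁=0.943, θ₂=0.289, ω₂=1.875, θ₃=-0.171, ω₃=-0.886
apply F[8]=-10.000 → step 9: x=-0.161, v=-1.803, θ₁=0.098, ω₁=1.104, θ₂=0.329, ω₂=2.066, θ₃=-0.190, ω₃=-0.977
apply F[9]=-10.000 → step 10: x=-0.199, v=-2.007, θ₁=0.122, ω₁=1.286, θ₂=0.372, ω₂=2.228, θ₃=-0.210, ω₃=-1.052
apply F[10]=-10.000 → step 11: x=-0.242, v=-2.210, θ₁=0.150, ω₁=1.490, θ₂=0.417, ω₂=2.353, θ₃=-0.232, ω₃=-1.106
apply F[11]=-10.000 → step 12: x=-0.288, v=-2.411, θ₁=0.182, ω₁=1.720, θ₂=0.465, ω₂=2.437, θ₃=-0.254, ω₃=-1.137
apply F[12]=-10.000 → step 13: x=-0.338, v=-2.611, θ₁=0.219, ω₁=1.974, θ₂=0.515, ω₂=2.475, θ₃=-0.277, ω₃=-1.141
apply F[13]=-10.000 → step 14: x=-0.392, v=-2.807, θ₁=0.261, ω₁=2.255, θ₂=0.564, ω₂=2.462, θ₃=-0.300, ω₃=-1.114
apply F[14]=-10.000 → step 15: x=-0.450, v=-2.998, θ₁=0.309, ω₁=2.561, θ₂=0.613, ω₂=2.396, θ₃=-0.321, ω₃=-1.053
apply F[15]=-10.000 → step 16: x=-0.512, v=-3.182, θ₁=0.364, ω₁=2.890, θ₂=0.660, ω₂=2.273, θ₃=-0.341, ω₃=-0.954
apply F[16]=-10.000 → step 17: x=-0.577, v=-3.356, θ₁=0.425, ω₁=3.238, θ₂=0.703, ω₂=2.094, θ₃=-0.359, ω₃=-0.809
apply F[17]=-10.000 → step 18: x=-0.646, v=-3.514, θ₁=0.493, ω₁=3.601, θ₂=0.743, ω₂=1.862, θ₃=-0.373, ω₃=-0.610
apply F[18]=-10.000 → step 19: x=-0.718, v=-3.652, θ₁=0.569, ω₁=3.965, θ₂=0.777, ω₂=1.591, θ₃=-0.383, ω₃=-0.345
apply F[19]=-10.000 → step 20: x=-0.792, v=-3.764, θ₁=0.652, ω₁=4.315, θ₂=0.806, ω₂=1.307, θ₃=-0.387, ω₃=-0.005
apply F[20]=-10.000 → step 21: x=-0.868, v=-3.843, θ₁=0.741, ω₁=4.623, θ₂=0.830, ω₂=1.056, θ₃=-0.383, ω₃=0.415
apply F[21]=-10.000 → step 22: x=-0.946, v=-3.888, θ₁=0.836, ω₁=4.861, θ₂=0.849, ω₂=0.893, θ₃=-0.370, ω₃=0.907
apply F[22]=-10.000 → step 23: x=-1.024, v=-3.905, θ₁=0.935, ω₁=5.009, θ₂=0.867, ω₂=0.866, θ₃=-0.346, ω₃=1.445

Answer: x=-1.024, v=-3.905, θ₁=0.935, ω₁=5.009, θ₂=0.867, ω₂=0.866, θ₃=-0.346, ω₃=1.445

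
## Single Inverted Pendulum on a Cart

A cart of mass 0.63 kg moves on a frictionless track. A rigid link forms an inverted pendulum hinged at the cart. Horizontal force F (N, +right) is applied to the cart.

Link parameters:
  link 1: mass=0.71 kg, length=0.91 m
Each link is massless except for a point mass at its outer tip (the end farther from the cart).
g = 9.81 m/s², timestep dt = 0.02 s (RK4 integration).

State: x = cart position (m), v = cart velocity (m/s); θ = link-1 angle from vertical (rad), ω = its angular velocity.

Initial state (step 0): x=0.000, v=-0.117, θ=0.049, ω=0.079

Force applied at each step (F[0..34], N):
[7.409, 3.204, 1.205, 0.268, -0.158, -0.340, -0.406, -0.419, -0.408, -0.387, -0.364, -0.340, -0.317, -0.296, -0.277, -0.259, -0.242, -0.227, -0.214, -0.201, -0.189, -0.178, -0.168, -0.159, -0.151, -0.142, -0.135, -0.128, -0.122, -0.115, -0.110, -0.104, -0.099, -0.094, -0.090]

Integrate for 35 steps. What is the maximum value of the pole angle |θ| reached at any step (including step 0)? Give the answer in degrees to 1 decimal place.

apply F[0]=+7.409 → step 1: x=-0.000, v=0.107, θ=0.048, ω=-0.156
apply F[1]=+3.204 → step 2: x=0.003, v=0.198, θ=0.044, ω=-0.246
apply F[2]=+1.205 → step 3: x=0.007, v=0.227, θ=0.039, ω=-0.269
apply F[3]=+0.268 → step 4: x=0.012, v=0.228, θ=0.034, ω=-0.262
apply F[4]=-0.158 → step 5: x=0.016, v=0.216, θ=0.029, ω=-0.242
apply F[5]=-0.340 → step 6: x=0.020, v=0.199, θ=0.024, ω=-0.218
apply F[6]=-0.406 → step 7: x=0.024, v=0.181, θ=0.020, ω=-0.194
apply F[7]=-0.419 → step 8: x=0.028, v=0.164, θ=0.016, ω=-0.171
apply F[8]=-0.408 → step 9: x=0.031, v=0.148, θ=0.013, ω=-0.150
apply F[9]=-0.387 → step 10: x=0.034, v=0.133, θ=0.010, ω=-0.131
apply F[10]=-0.364 → step 11: x=0.036, v=0.120, θ=0.008, ω=-0.114
apply F[11]=-0.340 → step 12: x=0.038, v=0.107, θ=0.006, ω=-0.100
apply F[12]=-0.317 → step 13: x=0.040, v=0.096, θ=0.004, ω=-0.086
apply F[13]=-0.296 → step 14: x=0.042, v=0.086, θ=0.002, ω=-0.075
apply F[14]=-0.277 → step 15: x=0.044, v=0.077, θ=0.001, ω=-0.064
apply F[15]=-0.259 → step 16: x=0.045, v=0.069, θ=-0.000, ω=-0.055
apply F[16]=-0.242 → step 17: x=0.047, v=0.061, θ=-0.001, ω=-0.047
apply F[17]=-0.227 → step 18: x=0.048, v=0.054, θ=-0.002, ω=-0.040
apply F[18]=-0.214 → step 19: x=0.049, v=0.048, θ=-0.003, ω=-0.034
apply F[19]=-0.201 → step 20: x=0.050, v=0.042, θ=-0.004, ω=-0.028
apply F[20]=-0.189 → step 21: x=0.050, v=0.037, θ=-0.004, ω=-0.023
apply F[21]=-0.178 → step 22: x=0.051, v=0.033, θ=-0.004, ω=-0.019
apply F[22]=-0.168 → step 23: x=0.052, v=0.028, θ=-0.005, ω=-0.015
apply F[23]=-0.159 → step 24: x=0.052, v=0.024, θ=-0.005, ω=-0.012
apply F[24]=-0.151 → step 25: x=0.053, v=0.021, θ=-0.005, ω=-0.009
apply F[25]=-0.142 → step 26: x=0.053, v=0.017, θ=-0.005, ω=-0.007
apply F[26]=-0.135 → step 27: x=0.053, v=0.014, θ=-0.006, ω=-0.004
apply F[27]=-0.128 → step 28: x=0.054, v=0.012, θ=-0.006, ω=-0.003
apply F[28]=-0.122 → step 29: x=0.054, v=0.009, θ=-0.006, ω=-0.001
apply F[29]=-0.115 → step 30: x=0.054, v=0.007, θ=-0.006, ω=0.001
apply F[30]=-0.110 → step 31: x=0.054, v=0.004, θ=-0.006, ω=0.002
apply F[31]=-0.104 → step 32: x=0.054, v=0.002, θ=-0.006, ω=0.003
apply F[32]=-0.099 → step 33: x=0.054, v=0.000, θ=-0.006, ω=0.004
apply F[33]=-0.094 → step 34: x=0.054, v=-0.001, θ=-0.005, ω=0.004
apply F[34]=-0.090 → step 35: x=0.054, v=-0.003, θ=-0.005, ω=0.005
Max |angle| over trajectory = 0.049 rad = 2.8°.

Answer: 2.8°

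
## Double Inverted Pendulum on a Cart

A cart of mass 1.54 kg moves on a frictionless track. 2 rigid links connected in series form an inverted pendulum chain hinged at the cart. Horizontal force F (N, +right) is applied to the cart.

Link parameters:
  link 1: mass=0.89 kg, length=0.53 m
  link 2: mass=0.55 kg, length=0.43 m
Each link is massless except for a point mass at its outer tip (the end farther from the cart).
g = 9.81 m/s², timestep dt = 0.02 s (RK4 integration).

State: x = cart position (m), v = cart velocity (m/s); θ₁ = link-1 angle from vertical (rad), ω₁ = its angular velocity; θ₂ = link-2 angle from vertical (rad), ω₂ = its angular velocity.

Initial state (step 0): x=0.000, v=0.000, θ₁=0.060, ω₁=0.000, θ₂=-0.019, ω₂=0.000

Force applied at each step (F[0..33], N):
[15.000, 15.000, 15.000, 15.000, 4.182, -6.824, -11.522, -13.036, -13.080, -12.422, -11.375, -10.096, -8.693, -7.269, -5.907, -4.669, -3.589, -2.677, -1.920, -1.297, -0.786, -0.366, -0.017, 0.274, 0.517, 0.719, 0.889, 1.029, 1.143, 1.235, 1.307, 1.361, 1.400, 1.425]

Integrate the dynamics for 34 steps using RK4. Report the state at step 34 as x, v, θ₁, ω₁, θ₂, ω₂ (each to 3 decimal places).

Answer: x=-0.074, v=-0.307, θ₁=0.022, ω₁=0.113, θ₂=0.009, ω₂=0.117

Derivation:
apply F[0]=+15.000 → step 1: x=0.002, v=0.183, θ₁=0.057, ω₁=-0.305, θ₂=-0.020, ω₂=-0.060
apply F[1]=+15.000 → step 2: x=0.007, v=0.368, θ₁=0.048, ω₁=-0.616, θ₂=-0.021, ω₂=-0.116
apply F[2]=+15.000 → step 3: x=0.017, v=0.556, θ₁=0.032, ω₁=-0.940, θ₂=-0.024, ω₂=-0.163
apply F[3]=+15.000 → step 4: x=0.030, v=0.747, θ₁=0.010, ω₁=-1.282, θ₂=-0.028, ω₂=-0.197
apply F[4]=+4.182 → step 5: x=0.045, v=0.801, θ₁=-0.017, ω₁=-1.381, θ₂=-0.032, ω₂=-0.214
apply F[5]=-6.824 → step 6: x=0.060, v=0.718, θ₁=-0.043, ω₁=-1.234, θ₂=-0.036, ω₂=-0.217
apply F[6]=-11.522 → step 7: x=0.073, v=0.578, θ₁=-0.065, ω₁=-0.993, θ₂=-0.041, ω₂=-0.206
apply F[7]=-13.036 → step 8: x=0.083, v=0.422, θ₁=-0.082, ω₁=-0.735, θ₂=-0.044, ω₂=-0.182
apply F[8]=-13.080 → step 9: x=0.090, v=0.269, θ₁=-0.094, ω₁=-0.491, θ₂=-0.048, ω₂=-0.150
apply F[9]=-12.422 → step 10: x=0.094, v=0.127, θ₁=-0.102, ω₁=-0.272, θ₂=-0.050, ω₂=-0.111
apply F[10]=-11.375 → step 11: x=0.095, v=-0.000, θ₁=-0.106, ω₁=-0.084, θ₂=-0.052, ω₂=-0.070
apply F[11]=-10.096 → step 12: x=0.094, v=-0.111, θ₁=-0.106, ω₁=0.072, θ₂=-0.053, ω₂=-0.029
apply F[12]=-8.693 → step 13: x=0.091, v=-0.204, θ₁=-0.103, ω₁=0.195, θ₂=-0.053, ω₂=0.011
apply F[13]=-7.269 → step 14: x=0.086, v=-0.279, θ₁=-0.098, ω₁=0.288, θ₂=-0.053, ω₂=0.047
apply F[14]=-5.907 → step 15: x=0.080, v=-0.338, θ₁=-0.092, ω₁=0.354, θ₂=-0.052, ω₂=0.079
apply F[15]=-4.669 → step 16: x=0.073, v=-0.383, θ₁=-0.084, ω₁=0.396, θ₂=-0.050, ω₂=0.107
apply F[16]=-3.589 → step 17: x=0.065, v=-0.415, θ₁=-0.076, ω₁=0.419, θ₂=-0.047, ω₂=0.130
apply F[17]=-2.677 → step 18: x=0.056, v=-0.436, θ₁=-0.068, ω₁=0.427, θ₂=-0.044, ω₂=0.150
apply F[18]=-1.920 → step 19: x=0.048, v=-0.450, θ₁=-0.059, ω₁=0.424, θ₂=-0.041, ω₂=0.165
apply F[19]=-1.297 → step 20: x=0.038, v=-0.457, θ₁=-0.051, ω₁=0.414, θ₂=-0.038, ω₂=0.176
apply F[20]=-0.786 → step 21: x=0.029, v=-0.458, θ₁=-0.043, ω₁=0.397, θ₂=-0.034, ω₂=0.184
apply F[21]=-0.366 → step 22: x=0.020, v=-0.456, θ₁=-0.035, ω₁=0.377, θ₂=-0.031, ω₂=0.188
apply F[22]=-0.017 → step 23: x=0.011, v=-0.451, θ₁=-0.028, ω₁=0.354, θ₂=-0.027, ω₂=0.190
apply F[23]=+0.274 → step 24: x=0.002, v=-0.443, θ₁=-0.021, ω₁=0.330, θ₂=-0.023, ω₂=0.190
apply F[24]=+0.517 → step 25: x=-0.007, v=-0.433, θ₁=-0.015, ω₁=0.306, θ₂=-0.019, ω₂=0.187
apply F[25]=+0.719 → step 26: x=-0.015, v=-0.421, θ₁=-0.009, ω₁=0.281, θ₂=-0.015, ω₂=0.183
apply F[26]=+0.889 → step 27: x=-0.023, v=-0.409, θ₁=-0.003, ω₁=0.257, θ₂=-0.012, ω₂=0.178
apply F[27]=+1.029 → step 28: x=-0.031, v=-0.395, θ₁=0.002, ω₁=0.233, θ₂=-0.008, ω₂=0.171
apply F[28]=+1.143 → step 29: x=-0.039, v=-0.381, θ₁=0.006, ω₁=0.211, θ₂=-0.005, ω₂=0.163
apply F[29]=+1.235 → step 30: x=-0.047, v=-0.366, θ₁=0.010, ω₁=0.189, θ₂=-0.002, ω₂=0.154
apply F[30]=+1.307 → step 31: x=-0.054, v=-0.352, θ₁=0.014, ω₁=0.168, θ₂=0.001, ω₂=0.145
apply F[31]=+1.361 → step 32: x=-0.061, v=-0.337, θ₁=0.017, ω₁=0.148, θ₂=0.004, ω₂=0.136
apply F[32]=+1.400 → step 33: x=-0.067, v=-0.322, θ₁=0.020, ω₁=0.130, θ₂=0.007, ω₂=0.127
apply F[33]=+1.425 → step 34: x=-0.074, v=-0.307, θ₁=0.022, ω₁=0.113, θ₂=0.009, ω₂=0.117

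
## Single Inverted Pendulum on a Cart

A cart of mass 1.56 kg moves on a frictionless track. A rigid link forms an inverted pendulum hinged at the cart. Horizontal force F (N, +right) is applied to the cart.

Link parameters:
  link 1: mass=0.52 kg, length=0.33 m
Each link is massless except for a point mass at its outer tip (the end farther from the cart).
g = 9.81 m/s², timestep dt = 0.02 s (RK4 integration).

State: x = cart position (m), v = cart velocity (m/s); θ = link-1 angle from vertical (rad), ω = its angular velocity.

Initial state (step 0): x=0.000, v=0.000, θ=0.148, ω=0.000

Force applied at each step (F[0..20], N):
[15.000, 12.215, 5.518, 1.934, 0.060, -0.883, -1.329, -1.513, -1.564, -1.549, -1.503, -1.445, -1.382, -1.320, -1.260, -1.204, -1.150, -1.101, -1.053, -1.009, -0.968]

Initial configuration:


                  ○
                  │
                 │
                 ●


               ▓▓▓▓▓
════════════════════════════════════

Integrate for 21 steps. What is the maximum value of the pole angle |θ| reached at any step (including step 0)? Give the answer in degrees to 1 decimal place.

apply F[0]=+15.000 → step 1: x=0.002, v=0.182, θ=0.143, ω=-0.458
apply F[1]=+12.215 → step 2: x=0.007, v=0.329, θ=0.131, ω=-0.817
apply F[2]=+5.518 → step 3: x=0.014, v=0.391, θ=0.113, ω=-0.933
apply F[3]=+1.934 → step 4: x=0.022, v=0.409, θ=0.095, ω=-0.926
apply F[4]=+0.060 → step 5: x=0.030, v=0.405, θ=0.077, ω=-0.861
apply F[5]=-0.883 → step 6: x=0.038, v=0.389, θ=0.060, ω=-0.773
apply F[6]=-1.329 → step 7: x=0.046, v=0.369, θ=0.046, ω=-0.680
apply F[7]=-1.513 → step 8: x=0.053, v=0.347, θ=0.033, ω=-0.590
apply F[8]=-1.564 → step 9: x=0.060, v=0.325, θ=0.022, ω=-0.508
apply F[9]=-1.549 → step 10: x=0.066, v=0.304, θ=0.013, ω=-0.434
apply F[10]=-1.503 → step 11: x=0.072, v=0.284, θ=0.005, ω=-0.368
apply F[11]=-1.445 → step 12: x=0.077, v=0.265, θ=-0.002, ω=-0.311
apply F[12]=-1.382 → step 13: x=0.082, v=0.248, θ=-0.008, ω=-0.261
apply F[13]=-1.320 → step 14: x=0.087, v=0.232, θ=-0.012, ω=-0.218
apply F[14]=-1.260 → step 15: x=0.092, v=0.217, θ=-0.016, ω=-0.181
apply F[15]=-1.204 → step 16: x=0.096, v=0.202, θ=-0.020, ω=-0.148
apply F[16]=-1.150 → step 17: x=0.100, v=0.189, θ=-0.022, ω=-0.120
apply F[17]=-1.101 → step 18: x=0.103, v=0.176, θ=-0.024, ω=-0.096
apply F[18]=-1.053 → step 19: x=0.107, v=0.165, θ=-0.026, ω=-0.075
apply F[19]=-1.009 → step 20: x=0.110, v=0.153, θ=-0.028, ω=-0.057
apply F[20]=-0.968 → step 21: x=0.113, v=0.143, θ=-0.029, ω=-0.042
Max |angle| over trajectory = 0.148 rad = 8.5°.

Answer: 8.5°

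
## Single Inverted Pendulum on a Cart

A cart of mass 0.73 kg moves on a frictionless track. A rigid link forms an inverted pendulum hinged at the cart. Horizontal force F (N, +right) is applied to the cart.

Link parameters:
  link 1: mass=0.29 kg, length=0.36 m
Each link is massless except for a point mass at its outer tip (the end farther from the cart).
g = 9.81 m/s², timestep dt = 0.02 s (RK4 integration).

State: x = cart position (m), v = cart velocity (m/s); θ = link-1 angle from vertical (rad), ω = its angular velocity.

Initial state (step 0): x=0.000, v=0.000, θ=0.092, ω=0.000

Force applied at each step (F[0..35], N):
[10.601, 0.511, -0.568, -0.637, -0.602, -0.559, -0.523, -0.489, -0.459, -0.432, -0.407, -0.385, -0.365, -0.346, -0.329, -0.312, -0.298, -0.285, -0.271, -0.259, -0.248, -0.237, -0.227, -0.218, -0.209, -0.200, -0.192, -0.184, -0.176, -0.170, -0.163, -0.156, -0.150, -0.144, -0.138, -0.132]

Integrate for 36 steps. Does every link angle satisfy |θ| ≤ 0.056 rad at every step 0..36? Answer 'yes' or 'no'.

Answer: no

Derivation:
apply F[0]=+10.601 → step 1: x=0.003, v=0.283, θ=0.085, ω=-0.733
apply F[1]=+0.511 → step 2: x=0.009, v=0.291, θ=0.070, ω=-0.713
apply F[2]=-0.568 → step 3: x=0.014, v=0.270, θ=0.057, ω=-0.622
apply F[3]=-0.637 → step 4: x=0.019, v=0.249, θ=0.045, ω=-0.535
apply F[4]=-0.602 → step 5: x=0.024, v=0.229, θ=0.035, ω=-0.459
apply F[5]=-0.559 → step 6: x=0.029, v=0.212, θ=0.027, ω=-0.393
apply F[6]=-0.523 → step 7: x=0.033, v=0.196, θ=0.020, ω=-0.336
apply F[7]=-0.489 → step 8: x=0.036, v=0.181, θ=0.013, ω=-0.286
apply F[8]=-0.459 → step 9: x=0.040, v=0.168, θ=0.008, ω=-0.243
apply F[9]=-0.432 → step 10: x=0.043, v=0.155, θ=0.004, ω=-0.206
apply F[10]=-0.407 → step 11: x=0.046, v=0.144, θ=-0.000, ω=-0.173
apply F[11]=-0.385 → step 12: x=0.049, v=0.134, θ=-0.003, ω=-0.146
apply F[12]=-0.365 → step 13: x=0.051, v=0.124, θ=-0.006, ω=-0.121
apply F[13]=-0.346 → step 14: x=0.054, v=0.115, θ=-0.008, ω=-0.100
apply F[14]=-0.329 → step 15: x=0.056, v=0.107, θ=-0.010, ω=-0.082
apply F[15]=-0.312 → step 16: x=0.058, v=0.099, θ=-0.012, ω=-0.067
apply F[16]=-0.298 → step 17: x=0.060, v=0.092, θ=-0.013, ω=-0.054
apply F[17]=-0.285 → step 18: x=0.062, v=0.085, θ=-0.014, ω=-0.042
apply F[18]=-0.271 → step 19: x=0.063, v=0.079, θ=-0.014, ω=-0.032
apply F[19]=-0.259 → step 20: x=0.065, v=0.073, θ=-0.015, ω=-0.024
apply F[20]=-0.248 → step 21: x=0.066, v=0.067, θ=-0.015, ω=-0.016
apply F[21]=-0.237 → step 22: x=0.068, v=0.062, θ=-0.016, ω=-0.010
apply F[22]=-0.227 → step 23: x=0.069, v=0.057, θ=-0.016, ω=-0.005
apply F[23]=-0.218 → step 24: x=0.070, v=0.052, θ=-0.016, ω=-0.000
apply F[24]=-0.209 → step 25: x=0.071, v=0.048, θ=-0.016, ω=0.004
apply F[25]=-0.200 → step 26: x=0.072, v=0.043, θ=-0.016, ω=0.007
apply F[26]=-0.192 → step 27: x=0.073, v=0.039, θ=-0.016, ω=0.010
apply F[27]=-0.184 → step 28: x=0.073, v=0.035, θ=-0.015, ω=0.012
apply F[28]=-0.176 → step 29: x=0.074, v=0.032, θ=-0.015, ω=0.014
apply F[29]=-0.170 → step 30: x=0.075, v=0.028, θ=-0.015, ω=0.015
apply F[30]=-0.163 → step 31: x=0.075, v=0.025, θ=-0.014, ω=0.016
apply F[31]=-0.156 → step 32: x=0.076, v=0.022, θ=-0.014, ω=0.017
apply F[32]=-0.150 → step 33: x=0.076, v=0.019, θ=-0.014, ω=0.018
apply F[33]=-0.144 → step 34: x=0.076, v=0.016, θ=-0.013, ω=0.019
apply F[34]=-0.138 → step 35: x=0.077, v=0.013, θ=-0.013, ω=0.019
apply F[35]=-0.132 → step 36: x=0.077, v=0.011, θ=-0.013, ω=0.019
Max |angle| over trajectory = 0.092 rad; bound = 0.056 → exceeded.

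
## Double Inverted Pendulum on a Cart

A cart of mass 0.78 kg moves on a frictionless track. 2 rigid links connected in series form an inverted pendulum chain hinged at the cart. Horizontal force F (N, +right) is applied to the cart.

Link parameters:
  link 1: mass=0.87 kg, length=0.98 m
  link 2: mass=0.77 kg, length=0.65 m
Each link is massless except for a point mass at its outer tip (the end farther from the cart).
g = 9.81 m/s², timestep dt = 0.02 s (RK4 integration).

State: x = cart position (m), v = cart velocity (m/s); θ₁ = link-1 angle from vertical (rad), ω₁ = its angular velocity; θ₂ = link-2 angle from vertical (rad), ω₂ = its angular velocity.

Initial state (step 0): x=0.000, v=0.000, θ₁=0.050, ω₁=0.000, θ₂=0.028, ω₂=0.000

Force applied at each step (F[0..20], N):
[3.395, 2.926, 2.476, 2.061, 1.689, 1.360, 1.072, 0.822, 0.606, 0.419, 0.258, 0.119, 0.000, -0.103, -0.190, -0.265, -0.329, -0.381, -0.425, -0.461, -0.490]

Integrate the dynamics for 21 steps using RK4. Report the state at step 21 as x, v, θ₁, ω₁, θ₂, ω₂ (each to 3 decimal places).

Answer: x=0.091, v=0.185, θ₁=-0.006, ω₁=-0.077, θ₂=0.001, ω₂=-0.065

Derivation:
apply F[0]=+3.395 → step 1: x=0.001, v=0.066, θ₁=0.049, ω₁=-0.054, θ₂=0.028, ω₂=-0.013
apply F[1]=+2.926 → step 2: x=0.003, v=0.121, θ₁=0.048, ω₁=-0.096, θ₂=0.027, ω₂=-0.025
apply F[2]=+2.476 → step 3: x=0.005, v=0.165, θ₁=0.046, ω₁=-0.128, θ₂=0.027, ω₂=-0.036
apply F[3]=+2.061 → step 4: x=0.009, v=0.199, θ₁=0.043, ω₁=-0.151, θ₂=0.026, ω₂=-0.046
apply F[4]=+1.689 → step 5: x=0.013, v=0.226, θ₁=0.040, ω₁=-0.166, θ₂=0.025, ω₂=-0.055
apply F[5]=+1.360 → step 6: x=0.018, v=0.245, θ₁=0.036, ω₁=-0.176, θ₂=0.024, ω₂=-0.063
apply F[6]=+1.072 → step 7: x=0.023, v=0.258, θ₁=0.033, ω₁=-0.180, θ₂=0.023, ω₂=-0.070
apply F[7]=+0.822 → step 8: x=0.028, v=0.266, θ₁=0.029, ω₁=-0.181, θ₂=0.021, ω₂=-0.075
apply F[8]=+0.606 → step 9: x=0.034, v=0.271, θ₁=0.026, ω₁=-0.179, θ₂=0.020, ω₂=-0.079
apply F[9]=+0.419 → step 10: x=0.039, v=0.271, θ₁=0.022, ω₁=-0.174, θ₂=0.018, ω₂=-0.082
apply F[10]=+0.258 → step 11: x=0.044, v=0.270, θ₁=0.019, ω₁=-0.168, θ₂=0.016, ω₂=-0.084
apply F[11]=+0.119 → step 12: x=0.050, v=0.266, θ₁=0.015, ω₁=-0.160, θ₂=0.015, ω₂=-0.084
apply F[12]=+0.000 → step 13: x=0.055, v=0.260, θ₁=0.012, ω₁=-0.151, θ₂=0.013, ω₂=-0.084
apply F[13]=-0.103 → step 14: x=0.060, v=0.253, θ₁=0.009, ω₁=-0.142, θ₂=0.011, ω₂=-0.084
apply F[14]=-0.190 → step 15: x=0.065, v=0.245, θ₁=0.007, ω₁=-0.133, θ₂=0.010, ω₂=-0.082
apply F[15]=-0.265 → step 16: x=0.070, v=0.236, θ₁=0.004, ω₁=-0.123, θ₂=0.008, ω₂=-0.080
apply F[16]=-0.329 → step 17: x=0.075, v=0.226, θ₁=0.002, ω₁=-0.113, θ₂=0.006, ω₂=-0.078
apply F[17]=-0.381 → step 18: x=0.079, v=0.216, θ₁=-0.000, ω₁=-0.104, θ₂=0.005, ω₂=-0.075
apply F[18]=-0.425 → step 19: x=0.083, v=0.206, θ₁=-0.002, ω₁=-0.094, θ₂=0.003, ω₂=-0.072
apply F[19]=-0.461 → step 20: x=0.087, v=0.195, θ₁=-0.004, ω₁=-0.086, θ₂=0.002, ω₂=-0.069
apply F[20]=-0.490 → step 21: x=0.091, v=0.185, θ₁=-0.006, ω₁=-0.077, θ₂=0.001, ω₂=-0.065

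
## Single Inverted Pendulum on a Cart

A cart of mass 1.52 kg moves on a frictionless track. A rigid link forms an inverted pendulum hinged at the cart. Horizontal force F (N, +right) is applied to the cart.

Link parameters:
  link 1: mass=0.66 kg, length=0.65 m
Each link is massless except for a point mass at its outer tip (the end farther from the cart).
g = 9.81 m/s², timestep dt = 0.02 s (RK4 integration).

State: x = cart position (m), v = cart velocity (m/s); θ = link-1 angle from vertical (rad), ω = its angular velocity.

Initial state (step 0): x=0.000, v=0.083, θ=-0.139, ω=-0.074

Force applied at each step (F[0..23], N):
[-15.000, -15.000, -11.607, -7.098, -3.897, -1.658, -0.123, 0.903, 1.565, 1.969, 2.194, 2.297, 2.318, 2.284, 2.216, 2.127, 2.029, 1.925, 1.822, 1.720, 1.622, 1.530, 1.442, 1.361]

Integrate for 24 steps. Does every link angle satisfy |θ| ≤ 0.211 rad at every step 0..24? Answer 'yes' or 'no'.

apply F[0]=-15.000 → step 1: x=-0.000, v=-0.101, θ=-0.138, ω=0.165
apply F[1]=-15.000 → step 2: x=-0.004, v=-0.286, θ=-0.132, ω=0.405
apply F[2]=-11.607 → step 3: x=-0.011, v=-0.427, θ=-0.123, ω=0.582
apply F[3]=-7.098 → step 4: x=-0.021, v=-0.510, θ=-0.110, ω=0.674
apply F[4]=-3.897 → step 5: x=-0.031, v=-0.553, θ=-0.096, ω=0.709
apply F[5]=-1.658 → step 6: x=-0.042, v=-0.567, θ=-0.082, ω=0.704
apply F[6]=-0.123 → step 7: x=-0.054, v=-0.563, θ=-0.068, ω=0.674
apply F[7]=+0.903 → step 8: x=-0.065, v=-0.546, θ=-0.055, ω=0.630
apply F[8]=+1.565 → step 9: x=-0.075, v=-0.521, θ=-0.043, ω=0.577
apply F[9]=+1.969 → step 10: x=-0.086, v=-0.492, θ=-0.032, ω=0.521
apply F[10]=+2.194 → step 11: x=-0.095, v=-0.461, θ=-0.022, ω=0.465
apply F[11]=+2.297 → step 12: x=-0.104, v=-0.429, θ=-0.014, ω=0.411
apply F[12]=+2.318 → step 13: x=-0.112, v=-0.398, θ=-0.006, ω=0.360
apply F[13]=+2.284 → step 14: x=-0.120, v=-0.368, θ=0.001, ω=0.312
apply F[14]=+2.216 → step 15: x=-0.127, v=-0.339, θ=0.007, ω=0.269
apply F[15]=+2.127 → step 16: x=-0.133, v=-0.312, θ=0.012, ω=0.230
apply F[16]=+2.029 → step 17: x=-0.139, v=-0.286, θ=0.016, ω=0.195
apply F[17]=+1.925 → step 18: x=-0.145, v=-0.262, θ=0.019, ω=0.164
apply F[18]=+1.822 → step 19: x=-0.150, v=-0.240, θ=0.022, ω=0.136
apply F[19]=+1.720 → step 20: x=-0.155, v=-0.220, θ=0.025, ω=0.111
apply F[20]=+1.622 → step 21: x=-0.159, v=-0.200, θ=0.027, ω=0.090
apply F[21]=+1.530 → step 22: x=-0.163, v=-0.183, θ=0.029, ω=0.071
apply F[22]=+1.442 → step 23: x=-0.166, v=-0.166, θ=0.030, ω=0.054
apply F[23]=+1.361 → step 24: x=-0.169, v=-0.151, θ=0.031, ω=0.040
Max |angle| over trajectory = 0.139 rad; bound = 0.211 → within bound.

Answer: yes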